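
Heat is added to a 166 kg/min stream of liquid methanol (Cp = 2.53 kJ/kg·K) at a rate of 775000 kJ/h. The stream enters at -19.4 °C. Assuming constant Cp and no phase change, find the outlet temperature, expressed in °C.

Q = 775000 kJ/h = 12917 kJ/min
ΔT = Q/(ṁ·Cp) = 12917/(166×2.53) = 30.755 K
T_out = -19.4 + 30.755 = 11.355 °C

T_out = 11.4 °C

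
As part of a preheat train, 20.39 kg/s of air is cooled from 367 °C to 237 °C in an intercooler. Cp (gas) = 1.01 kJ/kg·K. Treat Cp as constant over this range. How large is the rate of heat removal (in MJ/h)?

Q_c = 9640 MJ/h

Q = ṁ·Cp·ΔT = 20.39 × 1.01 × (237 − 367) = -2677.2 kJ/s
Cooling duty = 9637.9 MJ/h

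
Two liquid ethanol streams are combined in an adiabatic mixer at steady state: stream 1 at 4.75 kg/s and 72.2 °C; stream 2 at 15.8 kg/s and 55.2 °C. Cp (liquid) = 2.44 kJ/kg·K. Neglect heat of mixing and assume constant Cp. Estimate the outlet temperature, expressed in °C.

Adiabatic, steady state ⇒ Σ ṁᵢCp,ᵢ(T_out − Tᵢ) = 0
T_out = Σ ṁᵢCp,ᵢTᵢ / Σ ṁᵢCp,ᵢ
      = 2964.9 / 50.142 = 59.129 °C

T_out = 59.1 °C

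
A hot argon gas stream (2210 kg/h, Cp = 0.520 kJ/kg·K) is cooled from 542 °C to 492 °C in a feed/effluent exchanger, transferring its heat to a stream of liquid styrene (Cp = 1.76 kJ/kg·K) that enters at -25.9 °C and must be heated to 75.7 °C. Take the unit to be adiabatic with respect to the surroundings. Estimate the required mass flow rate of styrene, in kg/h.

Heat released by hot stream: Q = 2210 × 0.520 × (542 − 492) = 57460 kJ/h
Energy balance on cold side (adiabatic exchanger): Q = ṁ_c·Cp_c·(T_c,out − T_c,in)
ṁ_c = 57460 / [1.76 × (75.7 − -25.9)] = 321.34 kg/h

ṁ_c = 321 kg/h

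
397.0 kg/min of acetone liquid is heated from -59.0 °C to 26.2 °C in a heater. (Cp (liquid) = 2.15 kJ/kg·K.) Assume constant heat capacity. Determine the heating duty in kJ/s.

Q = 1210 kJ/s

Q = ṁ·Cp·ΔT = 397.0 × 2.15 × (26.2 − -59.0) = 72722 kJ/min
Converting: 72722 / 60 s = 1212 kW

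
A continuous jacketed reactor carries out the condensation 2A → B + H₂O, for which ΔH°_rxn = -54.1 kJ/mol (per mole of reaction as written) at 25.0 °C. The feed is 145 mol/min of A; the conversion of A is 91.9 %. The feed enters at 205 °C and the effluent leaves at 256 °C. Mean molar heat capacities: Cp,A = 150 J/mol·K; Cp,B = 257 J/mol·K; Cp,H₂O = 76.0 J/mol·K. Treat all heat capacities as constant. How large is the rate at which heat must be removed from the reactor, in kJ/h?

Q_out = 119000 kJ/h

Extent of reaction ξ = 0.919 × 145 / 2 = 66.627 mol/min
Reaction term: ξ·ΔH°_rxn = 66.627 × -54.1 = -3604.5 kJ/min
Sensible, feed 205→25 °C: -3915 kJ/min
Outlet flows (mol/min): A 11.745, B 66.627, H₂O 66.627
Sensible, products 25→256 °C: 5532.2 kJ/min
Q = ΔH = -1987.4 kJ/min = -33.123 kW
Heat removed = 119240 kJ/h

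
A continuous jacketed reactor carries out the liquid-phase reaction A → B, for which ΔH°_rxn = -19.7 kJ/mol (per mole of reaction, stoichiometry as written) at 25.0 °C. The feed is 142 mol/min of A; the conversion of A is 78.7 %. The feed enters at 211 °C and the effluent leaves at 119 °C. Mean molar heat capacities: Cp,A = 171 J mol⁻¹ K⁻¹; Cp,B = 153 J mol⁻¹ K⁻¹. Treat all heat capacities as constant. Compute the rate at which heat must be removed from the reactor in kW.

Q_out = 77.1 kW

Extent of reaction ξ = 0.787 × 142 = 111.75 mol/min
Reaction term: ξ·ΔH°_rxn = 111.75 × -19.7 = -2201.6 kJ/min
Sensible, feed 211→25 °C: -4516.5 kJ/min
Outlet flows (mol/min): A 30.246, B 111.75
Sensible, products 25→119 °C: 2093.4 kJ/min
Q = ΔH = -4624.6 kJ/min = -77.076 kW
Heat removed = 77.076 kW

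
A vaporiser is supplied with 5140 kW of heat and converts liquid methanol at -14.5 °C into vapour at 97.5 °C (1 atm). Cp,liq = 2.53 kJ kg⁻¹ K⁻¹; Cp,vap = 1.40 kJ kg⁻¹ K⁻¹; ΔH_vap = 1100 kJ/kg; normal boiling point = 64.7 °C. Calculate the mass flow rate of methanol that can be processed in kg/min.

ṁ = 229 kg/min

Δh = 2.53×(64.7−-14.5) + 1100 + 1.40×(97.5−64.7) = 1346.3 kJ/kg
Q = 5140 kW = 5140 kJ/s = 308400 kJ/min
ṁ = Q/Δh = 308400 / 1346.3 = 229.07 kg/min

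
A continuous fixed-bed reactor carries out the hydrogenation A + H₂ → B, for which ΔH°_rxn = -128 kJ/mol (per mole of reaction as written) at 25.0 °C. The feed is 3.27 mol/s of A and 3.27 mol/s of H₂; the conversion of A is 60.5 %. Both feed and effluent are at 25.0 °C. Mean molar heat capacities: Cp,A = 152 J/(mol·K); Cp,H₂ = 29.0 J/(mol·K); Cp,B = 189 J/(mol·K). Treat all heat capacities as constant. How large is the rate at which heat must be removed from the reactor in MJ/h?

Q_out = 912 MJ/h

Extent of reaction ξ = 0.605 × 3.27 = 1.9784 mol/s
Reaction term: ξ·ΔH°_rxn = 1.9784 × -128 = -253.23 kJ/s
Q = ΔH = -253.23 kJ/s = -253.23 kW
Heat removed = 911.62 MJ/h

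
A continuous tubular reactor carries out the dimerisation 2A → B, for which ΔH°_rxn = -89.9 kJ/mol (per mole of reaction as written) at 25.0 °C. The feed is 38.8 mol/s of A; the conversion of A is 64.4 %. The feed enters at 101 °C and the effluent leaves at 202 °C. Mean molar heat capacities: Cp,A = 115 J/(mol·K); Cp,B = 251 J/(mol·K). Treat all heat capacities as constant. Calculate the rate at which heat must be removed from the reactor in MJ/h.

Q_out = 2250 MJ/h

Extent of reaction ξ = 0.644 × 38.8 / 2 = 12.494 mol/s
Reaction term: ξ·ΔH°_rxn = 12.494 × -89.9 = -1123.2 kJ/s
Sensible, feed 101→25 °C: -339.11 kJ/s
Outlet flows (mol/s): A 13.813, B 12.494
Sensible, products 25→202 °C: 836.21 kJ/s
Q = ΔH = -626.07 kJ/s = -626.07 kW
Heat removed = 2253.9 MJ/h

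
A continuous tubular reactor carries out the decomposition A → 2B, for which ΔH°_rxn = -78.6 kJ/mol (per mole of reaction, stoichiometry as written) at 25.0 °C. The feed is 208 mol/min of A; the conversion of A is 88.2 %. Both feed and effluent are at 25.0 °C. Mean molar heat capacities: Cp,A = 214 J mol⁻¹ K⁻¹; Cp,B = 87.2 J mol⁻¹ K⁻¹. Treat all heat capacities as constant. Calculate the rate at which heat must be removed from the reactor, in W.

Q_out = 240000 W

Extent of reaction ξ = 0.882 × 208 = 183.46 mol/min
Reaction term: ξ·ΔH°_rxn = 183.46 × -78.6 = -14420 kJ/min
Q = ΔH = -14420 kJ/min = -240.33 kW
Heat removed = 240330 W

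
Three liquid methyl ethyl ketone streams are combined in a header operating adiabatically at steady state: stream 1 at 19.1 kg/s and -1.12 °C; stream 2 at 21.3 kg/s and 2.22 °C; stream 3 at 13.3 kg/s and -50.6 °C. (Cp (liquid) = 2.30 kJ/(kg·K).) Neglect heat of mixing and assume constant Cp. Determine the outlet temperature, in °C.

No heat crosses the boundary, so H_out = H_in.
Σ ṁᵢCp,ᵢTᵢ = 19.1×2.30×-1.12 + 21.3×2.30×2.22 + 13.3×2.30×-50.6 = -1488.3
Σ ṁᵢCp,ᵢ = 19.1×2.30 + 21.3×2.30 + 13.3×2.30 = 123.51
T_out = -1488.3 / 123.51 = -12.05 °C

T_out = -12.1 °C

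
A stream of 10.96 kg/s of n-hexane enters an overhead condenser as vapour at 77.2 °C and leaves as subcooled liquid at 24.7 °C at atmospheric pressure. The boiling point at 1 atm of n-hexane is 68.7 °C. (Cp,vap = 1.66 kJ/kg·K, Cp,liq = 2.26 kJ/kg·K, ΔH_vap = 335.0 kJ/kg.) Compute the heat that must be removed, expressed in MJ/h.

Q_c = 17700 MJ/h

vapour 77.2→68.7 °C: -14.11 kJ/kg
condensation at 68.7 °C: -335 kJ/kg
liquid 68.7→24.7 °C: -99.44 kJ/kg
Δh = -14.11 + -335 + -99.44 = -448.55 kJ/kg
Q = ṁ·Δh = 10.96 kg/s × -448.55 kJ/kg = -4916.1 kJ/s
|Q| = 4916.1 kW = 17698 MJ/h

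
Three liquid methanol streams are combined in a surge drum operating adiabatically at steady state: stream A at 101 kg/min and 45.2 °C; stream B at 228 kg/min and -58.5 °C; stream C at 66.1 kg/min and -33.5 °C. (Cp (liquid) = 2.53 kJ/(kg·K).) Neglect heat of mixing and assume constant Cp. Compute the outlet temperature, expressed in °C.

T_out = -27.8 °C

Energy balance with Q = 0: Σ ṁᵢCp,ᵢ(T_out − Tᵢ) = 0
T_out = Σ ṁᵢCp,ᵢTᵢ / Σ ṁᵢCp,ᵢ
      = -27797 / 999.6 = -27.809 °C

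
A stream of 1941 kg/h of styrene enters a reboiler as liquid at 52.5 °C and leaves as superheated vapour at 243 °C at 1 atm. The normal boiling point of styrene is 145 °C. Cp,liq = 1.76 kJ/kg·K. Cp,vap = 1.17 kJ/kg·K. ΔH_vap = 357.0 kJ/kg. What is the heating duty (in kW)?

Q = 342 kW

liquid 52.5→145 °C: 162.8 kJ/kg
vaporisation at 145 °C: 357 kJ/kg
vapour 145→243 °C: 114.66 kJ/kg
Δh = 162.8 + 357 + 114.66 = 634.46 kJ/kg
Q = ṁ·Δh = 1941 kg/h × 634.46 kJ/kg = 1.2315e+06 kJ/h
|Q| = 342.08 kW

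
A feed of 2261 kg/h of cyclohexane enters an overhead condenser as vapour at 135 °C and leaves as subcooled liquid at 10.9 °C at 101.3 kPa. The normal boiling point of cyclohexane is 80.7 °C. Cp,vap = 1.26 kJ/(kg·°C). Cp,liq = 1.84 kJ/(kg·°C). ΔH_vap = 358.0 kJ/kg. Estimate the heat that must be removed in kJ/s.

Q_c = 348 kJ/s

vapour 135→80.7 °C: -68.418 kJ/kg
condensation at 80.7 °C: -358 kJ/kg
liquid 80.7→10.9 °C: -128.43 kJ/kg
Δh = -68.418 + -358 + -128.43 = -554.85 kJ/kg
Q = ṁ·Δh = 2261 kg/h × -554.85 kJ/kg = -1.2545e+06 kJ/h
|Q| = 348.48 kW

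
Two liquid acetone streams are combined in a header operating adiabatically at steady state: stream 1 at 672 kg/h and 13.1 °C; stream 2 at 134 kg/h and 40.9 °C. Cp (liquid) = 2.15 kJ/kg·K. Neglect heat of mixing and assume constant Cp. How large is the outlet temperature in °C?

Energy balance with Q = 0: Σ ṁᵢCp,ᵢ(T_out − Tᵢ) = 0
T_out = Σ ṁᵢCp,ᵢTᵢ / Σ ṁᵢCp,ᵢ
      = 30710 / 1732.9 = 17.722 °C

T_out = 17.7 °C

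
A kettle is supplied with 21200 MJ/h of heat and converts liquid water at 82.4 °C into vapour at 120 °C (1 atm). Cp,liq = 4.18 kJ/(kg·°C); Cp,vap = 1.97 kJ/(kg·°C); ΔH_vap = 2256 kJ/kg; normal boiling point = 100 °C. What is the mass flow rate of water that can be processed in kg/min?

ṁ = 149 kg/min

Δh = 4.18×(100−82.4) + 2256 + 1.97×(120−100) = 2369 kJ/kg
Q = 21200 MJ/h = 5888.9 kJ/s = 353330 kJ/min
ṁ = Q/Δh = 353330 / 2369 = 149.15 kg/min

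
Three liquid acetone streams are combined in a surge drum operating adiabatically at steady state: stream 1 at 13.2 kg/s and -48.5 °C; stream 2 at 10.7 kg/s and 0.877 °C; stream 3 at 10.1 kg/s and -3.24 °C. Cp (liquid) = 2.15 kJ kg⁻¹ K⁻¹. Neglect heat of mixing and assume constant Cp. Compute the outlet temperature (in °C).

T_out = -19.5 °C

No heat crosses the boundary, so H_out = H_in.
Σ ṁᵢCp,ᵢTᵢ = 13.2×2.15×-48.5 + 10.7×2.15×0.877 + 10.1×2.15×-3.24 = -1426.6
Σ ṁᵢCp,ᵢ = 13.2×2.15 + 10.7×2.15 + 10.1×2.15 = 73.1
T_out = -1426.6 / 73.1 = -19.516 °C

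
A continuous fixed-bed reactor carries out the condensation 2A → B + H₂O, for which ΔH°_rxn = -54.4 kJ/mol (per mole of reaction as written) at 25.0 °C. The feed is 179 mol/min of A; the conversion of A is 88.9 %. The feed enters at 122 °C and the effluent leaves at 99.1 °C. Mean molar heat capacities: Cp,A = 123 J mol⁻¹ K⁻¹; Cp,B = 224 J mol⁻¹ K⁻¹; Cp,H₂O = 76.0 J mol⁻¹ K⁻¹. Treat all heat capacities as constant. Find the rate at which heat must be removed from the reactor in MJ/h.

Extent of reaction ξ = 0.889 × 179 / 2 = 79.566 mol/min
Reaction term: ξ·ΔH°_rxn = 79.566 × -54.4 = -4328.4 kJ/min
Sensible, feed 122→25 °C: -2135.6 kJ/min
Outlet flows (mol/min): A 19.869, B 79.566, H₂O 79.566
Sensible, products 25→99.1 °C: 1949.8 kJ/min
Q = ΔH = -4514.2 kJ/min = -75.236 kW
Heat removed = 270.85 MJ/h

Q_out = 271 MJ/h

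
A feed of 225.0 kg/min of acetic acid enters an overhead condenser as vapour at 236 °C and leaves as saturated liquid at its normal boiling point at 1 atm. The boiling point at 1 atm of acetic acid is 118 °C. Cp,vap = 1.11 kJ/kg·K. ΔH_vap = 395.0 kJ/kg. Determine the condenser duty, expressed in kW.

Q_c = 1970 kW

vapour 236→118 °C: -130.98 kJ/kg
condensation at 118 °C: -395 kJ/kg
Δh = -130.98 + -395 = -525.98 kJ/kg
Q = ṁ·Δh = 225.0 kg/min × -525.98 kJ/kg = -118350 kJ/min
|Q| = 1972.4 kW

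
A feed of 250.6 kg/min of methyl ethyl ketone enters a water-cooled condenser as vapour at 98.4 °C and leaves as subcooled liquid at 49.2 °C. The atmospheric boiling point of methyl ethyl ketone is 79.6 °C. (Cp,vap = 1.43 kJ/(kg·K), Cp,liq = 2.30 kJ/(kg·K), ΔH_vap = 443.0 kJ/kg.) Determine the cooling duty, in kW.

Q_c = 2250 kW

vapour 98.4→79.6 °C: -26.884 kJ/kg
condensation at 79.6 °C: -443 kJ/kg
liquid 79.6→49.2 °C: -69.92 kJ/kg
Δh = -26.884 + -443 + -69.92 = -539.8 kJ/kg
Q = ṁ·Δh = 250.6 kg/min × -539.8 kJ/kg = -135270 kJ/min
|Q| = 2254.6 kW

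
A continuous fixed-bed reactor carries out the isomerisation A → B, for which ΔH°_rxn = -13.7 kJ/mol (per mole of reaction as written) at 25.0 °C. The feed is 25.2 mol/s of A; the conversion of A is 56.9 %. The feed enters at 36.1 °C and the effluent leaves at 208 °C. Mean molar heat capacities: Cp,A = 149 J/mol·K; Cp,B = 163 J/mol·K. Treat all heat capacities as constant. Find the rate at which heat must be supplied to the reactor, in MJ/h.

Q_in = 1750 MJ/h

Extent of reaction ξ = 0.569 × 25.2 = 14.339 mol/s
Reaction term: ξ·ΔH°_rxn = 14.339 × -13.7 = -196.44 kJ/s
Sensible, feed 36.1→25 °C: -41.678 kJ/s
Outlet flows (mol/s): A 10.861, B 14.339
Sensible, products 25→208 °C: 723.86 kJ/s
Q = ΔH = 485.74 kJ/s = 485.74 kW
Heat supplied = 1748.7 MJ/h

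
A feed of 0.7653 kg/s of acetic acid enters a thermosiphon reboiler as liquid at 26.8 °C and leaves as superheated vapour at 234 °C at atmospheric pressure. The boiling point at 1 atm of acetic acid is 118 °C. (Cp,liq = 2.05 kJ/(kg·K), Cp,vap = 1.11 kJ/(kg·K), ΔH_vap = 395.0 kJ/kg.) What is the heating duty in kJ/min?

Q = 32600 kJ/min

liquid 26.8→118 °C: 186.96 kJ/kg
vaporisation at 118 °C: 395 kJ/kg
vapour 118→234 °C: 128.76 kJ/kg
Δh = 186.96 + 395 + 128.76 = 710.72 kJ/kg
Q = ṁ·Δh = 0.7653 kg/s × 710.72 kJ/kg = 543.91 kJ/s
|Q| = 543.91 kW = 32635 kJ/min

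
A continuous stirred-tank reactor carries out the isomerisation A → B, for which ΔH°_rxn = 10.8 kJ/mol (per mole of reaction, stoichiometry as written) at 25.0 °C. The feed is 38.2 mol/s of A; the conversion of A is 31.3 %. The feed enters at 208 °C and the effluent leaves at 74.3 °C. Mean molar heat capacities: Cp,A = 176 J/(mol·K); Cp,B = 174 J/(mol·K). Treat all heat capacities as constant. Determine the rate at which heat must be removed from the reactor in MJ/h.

Q_out = 2780 MJ/h

Extent of reaction ξ = 0.313 × 38.2 = 11.957 mol/s
Reaction term: ξ·ΔH°_rxn = 11.957 × 10.8 = 129.13 kJ/s
Sensible, feed 208→25 °C: -1230.3 kJ/s
Outlet flows (mol/s): A 26.243, B 11.957
Sensible, products 25→74.3 °C: 330.27 kJ/s
Q = ΔH = -770.94 kJ/s = -770.94 kW
Heat removed = 2775.4 MJ/h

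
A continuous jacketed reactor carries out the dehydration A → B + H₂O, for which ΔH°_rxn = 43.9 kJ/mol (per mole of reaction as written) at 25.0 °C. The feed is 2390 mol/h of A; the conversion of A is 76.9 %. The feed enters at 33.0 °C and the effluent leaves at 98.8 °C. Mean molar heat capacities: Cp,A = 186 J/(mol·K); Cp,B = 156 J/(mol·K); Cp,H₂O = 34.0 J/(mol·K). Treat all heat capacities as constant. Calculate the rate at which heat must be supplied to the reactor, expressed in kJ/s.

Q_in = 30.7 kJ/s

Extent of reaction ξ = 0.769 × 2390 = 1837.9 mol/h
Reaction term: ξ·ΔH°_rxn = 1837.9 × 43.9 = 80684 kJ/h
Sensible, feed 33.0→25 °C: -3556.3 kJ/h
Outlet flows (mol/h): A 552.09, B 1837.9, H₂O 1837.9
Sensible, products 25→98.8 °C: 33350 kJ/h
Q = ΔH = 110480 kJ/h = 30.688 kW
Heat supplied = 30.688 kJ/s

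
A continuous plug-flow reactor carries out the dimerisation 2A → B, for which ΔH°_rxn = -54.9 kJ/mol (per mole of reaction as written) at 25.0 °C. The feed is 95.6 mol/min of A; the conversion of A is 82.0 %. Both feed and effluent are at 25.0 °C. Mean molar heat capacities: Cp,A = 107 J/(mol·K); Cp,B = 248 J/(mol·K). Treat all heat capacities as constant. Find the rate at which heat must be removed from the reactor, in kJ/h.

Q_out = 129000 kJ/h

Extent of reaction ξ = 0.820 × 95.6 / 2 = 39.196 mol/min
Reaction term: ξ·ΔH°_rxn = 39.196 × -54.9 = -2151.9 kJ/min
Q = ΔH = -2151.9 kJ/min = -35.864 kW
Heat removed = 129110 kJ/h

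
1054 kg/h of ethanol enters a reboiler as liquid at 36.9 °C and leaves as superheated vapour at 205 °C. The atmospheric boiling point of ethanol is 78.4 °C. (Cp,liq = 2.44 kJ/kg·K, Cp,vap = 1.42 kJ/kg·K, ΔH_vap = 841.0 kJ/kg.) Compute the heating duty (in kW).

liquid 36.9→78.4 °C: 101.26 kJ/kg
vaporisation at 78.4 °C: 841 kJ/kg
vapour 78.4→205 °C: 179.77 kJ/kg
Δh = 101.26 + 841 + 179.77 = 1122 kJ/kg
Q = ṁ·Δh = 1054 kg/h × 1122 kJ/kg = 1.1826e+06 kJ/h
|Q| = 328.51 kW

Q = 329 kW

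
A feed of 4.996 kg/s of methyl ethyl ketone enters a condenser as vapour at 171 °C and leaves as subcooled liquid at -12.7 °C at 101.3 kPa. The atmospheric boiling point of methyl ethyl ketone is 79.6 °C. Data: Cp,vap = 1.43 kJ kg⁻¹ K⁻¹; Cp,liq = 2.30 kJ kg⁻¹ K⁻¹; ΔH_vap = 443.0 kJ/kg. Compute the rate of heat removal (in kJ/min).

Q_c = 236000 kJ/min

vapour 171→79.6 °C: -130.7 kJ/kg
condensation at 79.6 °C: -443 kJ/kg
liquid 79.6→-12.7 °C: -212.29 kJ/kg
Δh = -130.7 + -443 + -212.29 = -785.99 kJ/kg
Q = ṁ·Δh = 4.996 kg/s × -785.99 kJ/kg = -3926.8 kJ/s
|Q| = 3926.8 kW = 235610 kJ/min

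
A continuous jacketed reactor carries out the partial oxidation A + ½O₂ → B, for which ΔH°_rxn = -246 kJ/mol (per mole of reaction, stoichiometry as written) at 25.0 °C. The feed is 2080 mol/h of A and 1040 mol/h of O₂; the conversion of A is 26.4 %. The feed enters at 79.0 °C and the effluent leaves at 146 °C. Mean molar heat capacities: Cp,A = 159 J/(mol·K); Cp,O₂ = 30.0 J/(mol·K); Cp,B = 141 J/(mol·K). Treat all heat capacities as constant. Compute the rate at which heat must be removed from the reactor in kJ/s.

Q_out = 31.4 kJ/s

Extent of reaction ξ = 0.264 × 2080 = 549.12 mol/h
Reaction term: ξ·ΔH°_rxn = 549.12 × -246 = -135080 kJ/h
Sensible, feed 79.0→25 °C: -19544 kJ/h
Outlet flows (mol/h): A 1530.9, O₂ 765.44, B 549.12
Sensible, products 25→146 °C: 41600 kJ/h
Q = ΔH = -113030 kJ/h = -31.397 kW
Heat removed = 31.397 kJ/s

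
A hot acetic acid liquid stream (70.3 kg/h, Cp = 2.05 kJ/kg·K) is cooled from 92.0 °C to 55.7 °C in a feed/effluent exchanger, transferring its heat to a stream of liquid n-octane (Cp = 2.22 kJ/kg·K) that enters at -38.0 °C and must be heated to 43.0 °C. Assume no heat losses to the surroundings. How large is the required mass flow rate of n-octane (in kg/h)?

ṁ_c = 29.1 kg/h

Heat released by hot stream: Q = 70.3 × 2.05 × (92.0 − 55.7) = 5231.4 kJ/h
Energy balance on cold side (adiabatic exchanger): Q = ṁ_c·Cp_c·(T_c,out − T_c,in)
ṁ_c = 5231.4 / [2.22 × (43.0 − -38.0)] = 29.092 kg/h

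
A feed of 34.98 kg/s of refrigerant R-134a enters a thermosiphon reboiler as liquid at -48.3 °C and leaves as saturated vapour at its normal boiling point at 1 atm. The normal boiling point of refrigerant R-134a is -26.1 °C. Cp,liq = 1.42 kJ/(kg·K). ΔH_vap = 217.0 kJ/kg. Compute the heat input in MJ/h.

Q = 31300 MJ/h

liquid -48.3→-26.1 °C: 31.524 kJ/kg
vaporisation at -26.1 °C: 217 kJ/kg
Δh = 31.524 + 217 = 248.52 kJ/kg
Q = ṁ·Δh = 34.98 kg/s × 248.52 kJ/kg = 8693.4 kJ/s
|Q| = 8693.4 kW = 31296 MJ/h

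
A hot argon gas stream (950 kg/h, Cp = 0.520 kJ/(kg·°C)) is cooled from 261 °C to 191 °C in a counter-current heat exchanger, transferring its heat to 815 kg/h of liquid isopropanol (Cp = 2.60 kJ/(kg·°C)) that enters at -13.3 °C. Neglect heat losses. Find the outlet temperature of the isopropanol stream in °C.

T_c,out = 3.02 °C

Heat released by hot stream: Q = 950 × 0.520 × (261 − 191) = 34580 kJ/h
Energy balance on cold side (adiabatic exchanger): Q = ṁ_c·Cp_c·(T_c,out − T_c,in)
T_c,out = -13.3 + 34580/(815 × 2.60) = 3.019 °C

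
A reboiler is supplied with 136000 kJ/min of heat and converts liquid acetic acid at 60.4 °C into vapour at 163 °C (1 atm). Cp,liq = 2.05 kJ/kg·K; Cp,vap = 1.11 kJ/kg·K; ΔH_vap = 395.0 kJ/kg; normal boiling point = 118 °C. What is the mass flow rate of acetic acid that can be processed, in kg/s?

Δh = 2.05×(118−60.4) + 395.0 + 1.11×(163−118) = 563.03 kJ/kg
Q = 136000 kJ/min = 2266.7 kJ/s = 2266.7 kJ/s
ṁ = Q/Δh = 2266.7 / 563.03 = 4.0258 kg/s

ṁ = 4.03 kg/s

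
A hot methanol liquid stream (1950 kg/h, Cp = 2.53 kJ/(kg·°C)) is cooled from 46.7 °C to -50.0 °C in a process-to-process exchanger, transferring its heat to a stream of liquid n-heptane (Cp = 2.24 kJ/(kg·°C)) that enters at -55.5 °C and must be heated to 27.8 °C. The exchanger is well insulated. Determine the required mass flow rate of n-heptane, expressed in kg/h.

ṁ_c = 2560 kg/h

Heat released by hot stream: Q = 1950 × 2.53 × (46.7 − -50.0) = 477070 kJ/h
Energy balance on cold side (adiabatic exchanger): Q = ṁ_c·Cp_c·(T_c,out − T_c,in)
ṁ_c = 477070 / [2.24 × (27.8 − -55.5)] = 2556.8 kg/h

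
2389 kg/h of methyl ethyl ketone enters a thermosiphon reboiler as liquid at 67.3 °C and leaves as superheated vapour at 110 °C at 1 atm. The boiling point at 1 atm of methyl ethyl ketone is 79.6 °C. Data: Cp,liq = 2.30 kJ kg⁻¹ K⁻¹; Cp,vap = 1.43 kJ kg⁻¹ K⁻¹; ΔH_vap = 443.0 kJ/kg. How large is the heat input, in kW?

Q = 342 kW

liquid 67.3→79.6 °C: 28.29 kJ/kg
vaporisation at 79.6 °C: 443 kJ/kg
vapour 79.6→110 °C: 43.472 kJ/kg
Δh = 28.29 + 443 + 43.472 = 514.76 kJ/kg
Q = ṁ·Δh = 2389 kg/h × 514.76 kJ/kg = 1.2298e+06 kJ/h
|Q| = 341.6 kW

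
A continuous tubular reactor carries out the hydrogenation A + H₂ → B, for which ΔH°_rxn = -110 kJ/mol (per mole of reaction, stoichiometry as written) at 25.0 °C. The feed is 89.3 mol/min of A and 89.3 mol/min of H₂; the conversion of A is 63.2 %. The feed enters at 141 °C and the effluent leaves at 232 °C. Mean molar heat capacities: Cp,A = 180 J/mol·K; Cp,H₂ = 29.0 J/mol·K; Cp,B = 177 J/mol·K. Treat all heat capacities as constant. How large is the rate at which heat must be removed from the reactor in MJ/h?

Q_out = 293 MJ/h

Extent of reaction ξ = 0.632 × 89.3 = 56.438 mol/min
Reaction term: ξ·ΔH°_rxn = 56.438 × -110 = -6208.1 kJ/min
Sensible, feed 141→25 °C: -2165 kJ/min
Outlet flows (mol/min): A 32.862, H₂ 32.862, B 56.438
Sensible, products 25→232 °C: 3489.5 kJ/min
Q = ΔH = -4883.6 kJ/min = -81.393 kW
Heat removed = 293.01 MJ/h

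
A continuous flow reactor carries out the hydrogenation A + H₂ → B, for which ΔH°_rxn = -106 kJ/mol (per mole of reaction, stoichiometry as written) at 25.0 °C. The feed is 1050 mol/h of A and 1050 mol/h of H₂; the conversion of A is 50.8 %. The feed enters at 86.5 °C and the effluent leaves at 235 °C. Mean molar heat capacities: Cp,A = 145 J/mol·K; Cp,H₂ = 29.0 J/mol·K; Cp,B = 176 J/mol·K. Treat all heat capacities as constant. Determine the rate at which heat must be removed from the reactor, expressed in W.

Q_out = 8110 W

Extent of reaction ξ = 0.508 × 1050 = 533.4 mol/h
Reaction term: ξ·ΔH°_rxn = 533.4 × -106 = -56540 kJ/h
Sensible, feed 86.5→25 °C: -11236 kJ/h
Outlet flows (mol/h): A 516.6, H₂ 516.6, B 533.4
Sensible, products 25→235 °C: 38591 kJ/h
Q = ΔH = -29185 kJ/h = -8.1071 kW
Heat removed = 8107.1 W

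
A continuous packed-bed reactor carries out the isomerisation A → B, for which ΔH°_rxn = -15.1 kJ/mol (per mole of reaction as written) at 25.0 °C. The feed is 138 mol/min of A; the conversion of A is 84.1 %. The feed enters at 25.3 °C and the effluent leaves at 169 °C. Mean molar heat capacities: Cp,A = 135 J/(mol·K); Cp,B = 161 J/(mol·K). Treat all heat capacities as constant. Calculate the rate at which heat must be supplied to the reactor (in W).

Extent of reaction ξ = 0.841 × 138 = 116.06 mol/min
Reaction term: ξ·ΔH°_rxn = 116.06 × -15.1 = -1752.5 kJ/min
Sensible, feed 25.3→25 °C: -5.589 kJ/min
Outlet flows (mol/min): A 21.942, B 116.06
Sensible, products 25→169 °C: 3117.2 kJ/min
Q = ΔH = 1359.2 kJ/min = 22.653 kW
Heat supplied = 22653 W

Q_in = 22700 W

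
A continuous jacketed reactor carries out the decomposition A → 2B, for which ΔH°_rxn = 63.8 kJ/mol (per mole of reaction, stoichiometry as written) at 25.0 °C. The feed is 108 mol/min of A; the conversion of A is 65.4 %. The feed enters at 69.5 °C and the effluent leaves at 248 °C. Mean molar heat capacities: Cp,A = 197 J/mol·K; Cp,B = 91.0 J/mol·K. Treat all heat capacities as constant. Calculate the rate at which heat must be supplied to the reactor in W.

Extent of reaction ξ = 0.654 × 108 = 70.632 mol/min
Reaction term: ξ·ΔH°_rxn = 70.632 × 63.8 = 4506.3 kJ/min
Sensible, feed 69.5→25 °C: -946.78 kJ/min
Outlet flows (mol/min): A 37.368, B 141.26
Sensible, products 25→248 °C: 4508.3 kJ/min
Q = ΔH = 8067.8 kJ/min = 134.46 kW
Heat supplied = 134460 W

Q_in = 134000 W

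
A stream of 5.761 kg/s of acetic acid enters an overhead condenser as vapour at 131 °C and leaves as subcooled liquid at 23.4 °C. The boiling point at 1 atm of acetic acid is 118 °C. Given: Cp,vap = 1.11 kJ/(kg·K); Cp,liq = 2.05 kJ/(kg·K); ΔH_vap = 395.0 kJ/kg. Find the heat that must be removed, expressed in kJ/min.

vapour 131→118 °C: -14.43 kJ/kg
condensation at 118 °C: -395 kJ/kg
liquid 118→23.4 °C: -193.93 kJ/kg
Δh = -14.43 + -395 + -193.93 = -603.36 kJ/kg
Q = ṁ·Δh = 5.761 kg/s × -603.36 kJ/kg = -3476 kJ/s
|Q| = 3476 kW = 208560 kJ/min

Q_c = 209000 kJ/min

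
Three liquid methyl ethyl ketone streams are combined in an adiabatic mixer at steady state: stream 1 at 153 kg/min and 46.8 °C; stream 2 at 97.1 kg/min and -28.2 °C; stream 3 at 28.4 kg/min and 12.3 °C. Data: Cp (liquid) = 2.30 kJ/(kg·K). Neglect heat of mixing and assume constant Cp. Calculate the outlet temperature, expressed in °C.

Adiabatic, steady state ⇒ Σ ṁᵢCp,ᵢ(T_out − Tᵢ) = 0
T_out = Σ ṁᵢCp,ᵢTᵢ / Σ ṁᵢCp,ᵢ
      = 10974 / 640.55 = 17.133 °C

T_out = 17.1 °C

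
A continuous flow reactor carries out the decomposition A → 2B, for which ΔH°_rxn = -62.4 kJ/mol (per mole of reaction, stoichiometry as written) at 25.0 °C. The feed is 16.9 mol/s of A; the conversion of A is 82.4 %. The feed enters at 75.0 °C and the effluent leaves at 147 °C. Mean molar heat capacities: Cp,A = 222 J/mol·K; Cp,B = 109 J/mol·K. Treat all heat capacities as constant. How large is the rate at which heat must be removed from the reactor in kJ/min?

Extent of reaction ξ = 0.824 × 16.9 = 13.926 mol/s
Reaction term: ξ·ΔH°_rxn = 13.926 × -62.4 = -868.96 kJ/s
Sensible, feed 75.0→25 °C: -187.59 kJ/s
Outlet flows (mol/s): A 2.9744, B 27.851
Sensible, products 25→147 °C: 450.92 kJ/s
Q = ΔH = -605.62 kJ/s = -605.62 kW
Heat removed = 36337 kJ/min

Q_out = 36300 kJ/min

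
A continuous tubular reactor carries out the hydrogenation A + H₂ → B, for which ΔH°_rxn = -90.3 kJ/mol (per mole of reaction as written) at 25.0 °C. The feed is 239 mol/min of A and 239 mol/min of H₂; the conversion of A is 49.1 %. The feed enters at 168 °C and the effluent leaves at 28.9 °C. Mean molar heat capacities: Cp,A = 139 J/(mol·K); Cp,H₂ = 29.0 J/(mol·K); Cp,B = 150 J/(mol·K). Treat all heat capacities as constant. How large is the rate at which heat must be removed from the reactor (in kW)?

Q_out = 270 kW

Extent of reaction ξ = 0.491 × 239 = 117.35 mol/min
Reaction term: ξ·ΔH°_rxn = 117.35 × -90.3 = -10597 kJ/min
Sensible, feed 168→25 °C: -5741.7 kJ/min
Outlet flows (mol/min): A 121.65, H₂ 121.65, B 117.35
Sensible, products 25→28.9 °C: 148.35 kJ/min
Q = ΔH = -16190 kJ/min = -269.83 kW
Heat removed = 269.83 kW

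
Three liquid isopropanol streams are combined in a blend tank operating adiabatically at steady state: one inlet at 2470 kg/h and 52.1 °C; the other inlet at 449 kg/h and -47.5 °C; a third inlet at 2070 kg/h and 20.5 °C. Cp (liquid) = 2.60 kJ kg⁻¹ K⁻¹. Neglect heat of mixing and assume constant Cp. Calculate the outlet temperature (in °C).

No heat crosses the boundary, so H_out = H_in.
Σ ṁᵢCp,ᵢTᵢ = 2470×2.60×52.1 + 449×2.60×-47.5 + 2070×2.60×20.5 = 389470
Σ ṁᵢCp,ᵢ = 2470×2.60 + 449×2.60 + 2070×2.60 = 12971
T_out = 389470 / 12971 = 30.025 °C

T_out = 30.0 °C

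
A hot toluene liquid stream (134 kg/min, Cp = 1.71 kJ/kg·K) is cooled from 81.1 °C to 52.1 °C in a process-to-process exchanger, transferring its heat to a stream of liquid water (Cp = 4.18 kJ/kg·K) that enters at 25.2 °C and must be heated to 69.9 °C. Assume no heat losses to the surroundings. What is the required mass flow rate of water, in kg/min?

Heat released by hot stream: Q = 134 × 1.71 × (81.1 − 52.1) = 6645.1 kJ/min
Energy balance on cold side (adiabatic exchanger): Q = ṁ_c·Cp_c·(T_c,out − T_c,in)
ṁ_c = 6645.1 / [4.18 × (69.9 − 25.2)] = 35.564 kg/min

ṁ_c = 35.6 kg/min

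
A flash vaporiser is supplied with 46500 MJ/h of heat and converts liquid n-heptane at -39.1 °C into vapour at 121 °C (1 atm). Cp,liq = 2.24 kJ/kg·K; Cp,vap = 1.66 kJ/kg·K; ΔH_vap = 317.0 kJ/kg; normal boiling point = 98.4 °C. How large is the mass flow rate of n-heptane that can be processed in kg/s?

ṁ = 19.5 kg/s

Δh = 2.24×(98.4−-39.1) + 317.0 + 1.66×(121−98.4) = 662.52 kJ/kg
Q = 46500 MJ/h = 12917 kJ/s = 12917 kJ/s
ṁ = Q/Δh = 12917 / 662.52 = 19.496 kg/s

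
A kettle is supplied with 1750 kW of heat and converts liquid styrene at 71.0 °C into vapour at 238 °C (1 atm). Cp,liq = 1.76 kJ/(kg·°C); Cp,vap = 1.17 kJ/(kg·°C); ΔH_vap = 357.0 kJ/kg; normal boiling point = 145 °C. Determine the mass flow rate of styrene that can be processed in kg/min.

Δh = 1.76×(145−71.0) + 357.0 + 1.17×(238−145) = 596.05 kJ/kg
Q = 1750 kW = 1750 kJ/s = 105000 kJ/min
ṁ = Q/Δh = 105000 / 596.05 = 176.16 kg/min

ṁ = 176 kg/min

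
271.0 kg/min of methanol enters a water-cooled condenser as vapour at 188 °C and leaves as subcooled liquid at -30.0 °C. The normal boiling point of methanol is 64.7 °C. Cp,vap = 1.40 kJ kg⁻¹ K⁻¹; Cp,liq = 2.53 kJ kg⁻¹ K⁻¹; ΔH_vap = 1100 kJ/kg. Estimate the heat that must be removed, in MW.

vapour 188→64.7 °C: -172.62 kJ/kg
condensation at 64.7 °C: -1100 kJ/kg
liquid 64.7→-30.0 °C: -239.59 kJ/kg
Δh = -172.62 + -1100 + -239.59 = -1512.2 kJ/kg
Q = ṁ·Δh = 271.0 kg/min × -1512.2 kJ/kg = -409810 kJ/min
|Q| = 6830.2 kW = 6.8302 MW

Q_c = 6.83 MW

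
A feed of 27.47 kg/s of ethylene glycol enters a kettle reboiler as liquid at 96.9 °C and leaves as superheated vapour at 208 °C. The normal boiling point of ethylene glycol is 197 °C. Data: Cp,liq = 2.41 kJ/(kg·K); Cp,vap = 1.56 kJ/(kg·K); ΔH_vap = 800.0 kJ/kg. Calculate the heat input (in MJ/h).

liquid 96.9→197 °C: 241.24 kJ/kg
vaporisation at 197 °C: 800 kJ/kg
vapour 197→208 °C: 17.16 kJ/kg
Δh = 241.24 + 800 + 17.16 = 1058.4 kJ/kg
Q = ṁ·Δh = 27.47 kg/s × 1058.4 kJ/kg = 29074 kJ/s
|Q| = 29074 kW = 104670 MJ/h

Q = 105000 MJ/h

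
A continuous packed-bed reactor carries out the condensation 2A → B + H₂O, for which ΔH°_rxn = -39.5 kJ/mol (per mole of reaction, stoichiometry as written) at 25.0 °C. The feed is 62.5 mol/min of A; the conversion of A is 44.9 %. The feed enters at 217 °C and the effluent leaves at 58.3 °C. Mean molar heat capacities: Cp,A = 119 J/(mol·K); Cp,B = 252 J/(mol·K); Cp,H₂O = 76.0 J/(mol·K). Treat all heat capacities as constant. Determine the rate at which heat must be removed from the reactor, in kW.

Extent of reaction ξ = 0.449 × 62.5 / 2 = 14.031 mol/min
Reaction term: ξ·ΔH°_rxn = 14.031 × -39.5 = -554.23 kJ/min
Sensible, feed 217→25 °C: -1428 kJ/min
Outlet flows (mol/min): A 34.438, B 14.031, H₂O 14.031
Sensible, products 25→58.3 °C: 289.72 kJ/min
Q = ΔH = -1692.5 kJ/min = -28.209 kW
Heat removed = 28.209 kW

Q_out = 28.2 kW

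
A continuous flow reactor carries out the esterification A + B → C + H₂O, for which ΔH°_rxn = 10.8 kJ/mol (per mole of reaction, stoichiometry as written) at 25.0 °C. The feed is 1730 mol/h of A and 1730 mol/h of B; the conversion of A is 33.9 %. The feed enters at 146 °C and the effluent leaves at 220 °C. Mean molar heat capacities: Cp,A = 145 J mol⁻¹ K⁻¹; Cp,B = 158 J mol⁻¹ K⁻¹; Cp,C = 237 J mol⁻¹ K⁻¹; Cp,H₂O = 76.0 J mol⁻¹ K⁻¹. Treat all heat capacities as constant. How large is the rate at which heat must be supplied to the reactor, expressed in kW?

Q_in = 12.9 kW

Extent of reaction ξ = 0.339 × 1730 = 586.47 mol/h
Reaction term: ξ·ΔH°_rxn = 586.47 × 10.8 = 6333.9 kJ/h
Sensible, feed 146→25 °C: -63427 kJ/h
Outlet flows (mol/h): A 1143.5, B 1143.5, C 586.47, H₂O 586.47
Sensible, products 25→220 °C: 103360 kJ/h
Q = ΔH = 46268 kJ/h = 12.852 kW
Heat supplied = 12.852 kW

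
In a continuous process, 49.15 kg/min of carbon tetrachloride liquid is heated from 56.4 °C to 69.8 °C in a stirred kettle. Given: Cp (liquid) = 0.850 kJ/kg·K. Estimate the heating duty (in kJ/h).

Q = 33600 kJ/h

Q = ṁ·Cp·ΔT = 49.15 × 0.850 × (69.8 − 56.4) = 559.82 kJ/min
Converting: 559.82 / 60 s = 9.3303 kW
Heating duty = 33589 kJ/h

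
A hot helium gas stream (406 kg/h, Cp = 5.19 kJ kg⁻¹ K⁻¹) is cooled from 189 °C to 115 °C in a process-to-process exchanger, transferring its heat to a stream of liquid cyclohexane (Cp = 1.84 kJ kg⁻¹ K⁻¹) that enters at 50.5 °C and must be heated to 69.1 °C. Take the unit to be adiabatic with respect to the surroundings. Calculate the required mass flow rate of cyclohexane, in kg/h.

Heat released by hot stream: Q = 406 × 5.19 × (189 − 115) = 155930 kJ/h
Energy balance on cold side (adiabatic exchanger): Q = ṁ_c·Cp_c·(T_c,out − T_c,in)
ṁ_c = 155930 / [1.84 × (69.1 − 50.5)] = 4556.1 kg/h

ṁ_c = 4560 kg/h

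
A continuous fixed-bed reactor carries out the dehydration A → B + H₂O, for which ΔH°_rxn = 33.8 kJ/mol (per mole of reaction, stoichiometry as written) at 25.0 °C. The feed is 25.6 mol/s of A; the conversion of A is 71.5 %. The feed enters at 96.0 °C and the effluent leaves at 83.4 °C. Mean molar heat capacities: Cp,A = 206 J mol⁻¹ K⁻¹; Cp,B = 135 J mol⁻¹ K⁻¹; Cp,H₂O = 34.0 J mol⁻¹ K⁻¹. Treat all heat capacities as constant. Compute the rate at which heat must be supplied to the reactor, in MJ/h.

Extent of reaction ξ = 0.715 × 25.6 = 18.304 mol/s
Reaction term: ξ·ΔH°_rxn = 18.304 × 33.8 = 618.68 kJ/s
Sensible, feed 96.0→25 °C: -374.43 kJ/s
Outlet flows (mol/s): A 7.296, B 18.304, H₂O 18.304
Sensible, products 25→83.4 °C: 268.43 kJ/s
Q = ΔH = 512.68 kJ/s = 512.68 kW
Heat supplied = 1845.6 MJ/h

Q_in = 1850 MJ/h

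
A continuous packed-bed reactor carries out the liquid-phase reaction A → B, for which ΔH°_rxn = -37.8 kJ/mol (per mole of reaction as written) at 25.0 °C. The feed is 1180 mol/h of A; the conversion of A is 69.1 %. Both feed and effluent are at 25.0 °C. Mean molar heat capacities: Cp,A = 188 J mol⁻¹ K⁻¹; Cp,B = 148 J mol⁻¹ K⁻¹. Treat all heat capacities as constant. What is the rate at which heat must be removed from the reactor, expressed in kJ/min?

Extent of reaction ξ = 0.691 × 1180 = 815.38 mol/h
Reaction term: ξ·ΔH°_rxn = 815.38 × -37.8 = -30821 kJ/h
Q = ΔH = -30821 kJ/h = -8.5615 kW
Heat removed = 513.69 kJ/min

Q_out = 514 kJ/min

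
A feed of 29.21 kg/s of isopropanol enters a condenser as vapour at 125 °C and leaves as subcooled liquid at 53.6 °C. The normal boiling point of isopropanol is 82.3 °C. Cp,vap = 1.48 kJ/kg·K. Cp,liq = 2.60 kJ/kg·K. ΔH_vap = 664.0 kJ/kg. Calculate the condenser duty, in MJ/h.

vapour 125→82.3 °C: -63.196 kJ/kg
condensation at 82.3 °C: -664 kJ/kg
liquid 82.3→53.6 °C: -74.62 kJ/kg
Δh = -63.196 + -664 + -74.62 = -801.82 kJ/kg
Q = ṁ·Δh = 29.21 kg/s × -801.82 kJ/kg = -23421 kJ/s
|Q| = 23421 kW = 84316 MJ/h

Q_c = 84300 MJ/h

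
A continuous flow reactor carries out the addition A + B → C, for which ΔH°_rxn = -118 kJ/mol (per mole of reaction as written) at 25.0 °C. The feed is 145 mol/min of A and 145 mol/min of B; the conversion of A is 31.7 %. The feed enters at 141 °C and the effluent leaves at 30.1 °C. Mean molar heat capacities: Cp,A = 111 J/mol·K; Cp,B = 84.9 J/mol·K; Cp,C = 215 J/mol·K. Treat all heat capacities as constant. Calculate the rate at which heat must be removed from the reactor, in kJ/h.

Extent of reaction ξ = 0.317 × 145 = 45.965 mol/min
Reaction term: ξ·ΔH°_rxn = 45.965 × -118 = -5423.9 kJ/min
Sensible, feed 141→25 °C: -3295 kJ/min
Outlet flows (mol/min): A 99.035, B 99.035, C 45.965
Sensible, products 25→30.1 °C: 149.35 kJ/min
Q = ΔH = -8569.6 kJ/min = -142.83 kW
Heat removed = 514170 kJ/h

Q_out = 514000 kJ/h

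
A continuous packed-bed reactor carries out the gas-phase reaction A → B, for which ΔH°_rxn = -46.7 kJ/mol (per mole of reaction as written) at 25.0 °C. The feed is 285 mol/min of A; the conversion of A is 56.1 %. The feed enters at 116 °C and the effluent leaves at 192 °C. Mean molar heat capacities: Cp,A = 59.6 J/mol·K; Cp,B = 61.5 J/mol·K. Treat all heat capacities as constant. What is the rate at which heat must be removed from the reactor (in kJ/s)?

Extent of reaction ξ = 0.561 × 285 = 159.89 mol/min
Reaction term: ξ·ΔH°_rxn = 159.89 × -46.7 = -7466.6 kJ/min
Sensible, feed 116→25 °C: -1545.7 kJ/min
Outlet flows (mol/min): A 125.11, B 159.89
Sensible, products 25→192 °C: 2887.4 kJ/min
Q = ΔH = -6125 kJ/min = -102.08 kW
Heat removed = 102.08 kJ/s

Q_out = 102 kJ/s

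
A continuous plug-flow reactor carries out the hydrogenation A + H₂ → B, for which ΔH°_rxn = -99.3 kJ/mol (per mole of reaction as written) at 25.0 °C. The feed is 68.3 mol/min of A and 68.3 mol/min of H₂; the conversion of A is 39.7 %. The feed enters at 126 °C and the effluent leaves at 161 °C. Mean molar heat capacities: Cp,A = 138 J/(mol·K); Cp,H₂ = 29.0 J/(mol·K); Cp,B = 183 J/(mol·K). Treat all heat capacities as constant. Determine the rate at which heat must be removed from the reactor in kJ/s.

Q_out = 37.2 kJ/s

Extent of reaction ξ = 0.397 × 68.3 = 27.115 mol/min
Reaction term: ξ·ΔH°_rxn = 27.115 × -99.3 = -2692.5 kJ/min
Sensible, feed 126→25 °C: -1152 kJ/min
Outlet flows (mol/min): A 41.185, H₂ 41.185, B 27.115
Sensible, products 25→161 °C: 1610.2 kJ/min
Q = ΔH = -2234.3 kJ/min = -37.239 kW
Heat removed = 37.239 kJ/s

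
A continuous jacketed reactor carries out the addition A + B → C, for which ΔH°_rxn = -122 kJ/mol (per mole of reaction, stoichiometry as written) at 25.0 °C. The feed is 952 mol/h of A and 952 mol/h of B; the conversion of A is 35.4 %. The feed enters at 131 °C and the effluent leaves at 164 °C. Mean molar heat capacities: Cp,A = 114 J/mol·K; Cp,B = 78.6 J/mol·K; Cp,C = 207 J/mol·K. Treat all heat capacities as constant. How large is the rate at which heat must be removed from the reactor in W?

Q_out = 9550 W

Extent of reaction ξ = 0.354 × 952 = 337.01 mol/h
Reaction term: ξ·ΔH°_rxn = 337.01 × -122 = -41115 kJ/h
Sensible, feed 131→25 °C: -19436 kJ/h
Outlet flows (mol/h): A 614.99, B 614.99, C 337.01
Sensible, products 25→164 °C: 26161 kJ/h
Q = ΔH = -34390 kJ/h = -9.5527 kW
Heat removed = 9552.7 W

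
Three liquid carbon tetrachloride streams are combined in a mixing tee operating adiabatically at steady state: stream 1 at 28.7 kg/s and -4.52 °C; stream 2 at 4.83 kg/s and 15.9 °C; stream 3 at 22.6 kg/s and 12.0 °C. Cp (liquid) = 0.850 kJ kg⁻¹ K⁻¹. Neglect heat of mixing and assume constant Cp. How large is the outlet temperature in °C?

T_out = 3.89 °C

No heat crosses the boundary, so H_out = H_in.
Σ ṁᵢCp,ᵢTᵢ = 28.7×0.850×-4.52 + 4.83×0.850×15.9 + 22.6×0.850×12.0 = 185.53
Σ ṁᵢCp,ᵢ = 28.7×0.850 + 4.83×0.850 + 22.6×0.850 = 47.711
T_out = 185.53 / 47.711 = 3.8887 °C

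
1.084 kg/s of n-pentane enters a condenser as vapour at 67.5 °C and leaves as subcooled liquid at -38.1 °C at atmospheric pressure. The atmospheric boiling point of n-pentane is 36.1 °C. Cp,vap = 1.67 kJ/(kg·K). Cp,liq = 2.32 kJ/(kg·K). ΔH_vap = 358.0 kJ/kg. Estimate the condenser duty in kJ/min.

vapour 67.5→36.1 °C: -52.438 kJ/kg
condensation at 36.1 °C: -358 kJ/kg
liquid 36.1→-38.1 °C: -172.14 kJ/kg
Δh = -52.438 + -358 + -172.14 = -582.58 kJ/kg
Q = ṁ·Δh = 1.084 kg/s × -582.58 kJ/kg = -631.52 kJ/s
|Q| = 631.52 kW = 37891 kJ/min

Q_c = 37900 kJ/min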